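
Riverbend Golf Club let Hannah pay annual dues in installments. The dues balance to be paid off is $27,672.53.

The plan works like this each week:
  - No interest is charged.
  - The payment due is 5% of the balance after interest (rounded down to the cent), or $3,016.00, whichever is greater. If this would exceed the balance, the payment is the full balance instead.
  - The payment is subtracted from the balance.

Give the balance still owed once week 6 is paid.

# | Opening | Payment | End bal
1 | $27,672.53 | $3,016.00 | $24,656.53
2 | $24,656.53 | $3,016.00 | $21,640.53
3 | $21,640.53 | $3,016.00 | $18,624.53
4 | $18,624.53 | $3,016.00 | $15,608.53
5 | $15,608.53 | $3,016.00 | $12,592.53
6 | $12,592.53 | $3,016.00 | $9,576.53

$9,576.53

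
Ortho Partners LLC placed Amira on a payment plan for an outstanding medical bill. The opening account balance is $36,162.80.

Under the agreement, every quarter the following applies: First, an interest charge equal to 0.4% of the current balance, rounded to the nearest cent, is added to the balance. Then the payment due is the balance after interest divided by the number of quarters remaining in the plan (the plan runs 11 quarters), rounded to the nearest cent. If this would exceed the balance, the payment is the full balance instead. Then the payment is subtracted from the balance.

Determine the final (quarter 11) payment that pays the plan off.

Quarter 1: $36,162.80 +$144.65 interest = $36,307.45; pay $3,300.68 → $33,006.77
Quarter 2: $33,006.77 +$132.03 interest = $33,138.80; pay $3,313.88 → $29,824.92
Quarter 3: $29,824.92 +$119.30 interest = $29,944.22; pay $3,327.14 → $26,617.08
Quarter 4: $26,617.08 +$106.47 interest = $26,723.55; pay $3,340.44 → $23,383.11
Quarter 5: $23,383.11 +$93.53 interest = $23,476.64; pay $3,353.81 → $20,122.83
Quarter 6: $20,122.83 +$80.49 interest = $20,203.32; pay $3,367.22 → $16,836.10
Quarter 7: $16,836.10 +$67.34 interest = $16,903.44; pay $3,380.69 → $13,522.75
Quarter 8: $13,522.75 +$54.09 interest = $13,576.84; pay $3,394.21 → $10,182.63
Quarter 9: $10,182.63 +$40.73 interest = $10,223.36; pay $3,407.79 → $6,815.57
Quarter 10: $6,815.57 +$27.26 interest = $6,842.83; pay $3,421.42 → $3,421.41
Quarter 11: $3,421.41 +$13.69 interest = $3,435.10; pay $3,435.10 → $0.00

$3,435.10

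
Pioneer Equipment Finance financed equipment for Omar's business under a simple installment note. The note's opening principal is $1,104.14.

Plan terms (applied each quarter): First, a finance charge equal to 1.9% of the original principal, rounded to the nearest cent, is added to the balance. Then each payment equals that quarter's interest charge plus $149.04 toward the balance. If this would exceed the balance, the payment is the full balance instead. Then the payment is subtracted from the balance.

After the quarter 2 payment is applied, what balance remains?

Quarter 1: opening $1,104.14; interest $20.98 → $1,125.12; payment $170.02; balance $955.10
Quarter 2: opening $955.10; interest $20.98 → $976.08; payment $170.02; balance $806.06

$806.06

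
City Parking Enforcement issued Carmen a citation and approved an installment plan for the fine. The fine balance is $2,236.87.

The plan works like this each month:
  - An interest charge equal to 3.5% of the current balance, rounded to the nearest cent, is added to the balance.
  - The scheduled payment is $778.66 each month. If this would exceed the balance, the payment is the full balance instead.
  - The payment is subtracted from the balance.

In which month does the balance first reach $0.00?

4

Month 1: opening $2,236.87; interest $78.29 → $2,315.16; payment $778.66; balance $1,536.50
Month 2: opening $1,536.50; interest $53.78 → $1,590.28; payment $778.66; balance $811.62
Month 3: opening $811.62; interest $28.41 → $840.03; payment $778.66; balance $61.37
Month 4: opening $61.37; interest $2.15 → $63.52; payment $63.52; balance $0.00
Balance reaches $0.00 in month 4.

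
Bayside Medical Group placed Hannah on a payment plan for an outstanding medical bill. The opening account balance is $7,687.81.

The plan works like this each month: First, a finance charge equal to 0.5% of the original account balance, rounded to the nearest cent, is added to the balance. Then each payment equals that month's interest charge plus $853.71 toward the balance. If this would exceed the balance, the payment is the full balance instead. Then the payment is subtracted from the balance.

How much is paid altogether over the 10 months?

$8,072.21

Month 1: $7,687.81 +$38.44 interest = $7,726.25; pay $892.15 → $6,834.10
Month 2: $6,834.10 +$38.44 interest = $6,872.54; pay $892.15 → $5,980.39
Month 3: $5,980.39 +$38.44 interest = $6,018.83; pay $892.15 → $5,126.68
Month 4: $5,126.68 +$38.44 interest = $5,165.12; pay $892.15 → $4,272.97
Month 5: $4,272.97 +$38.44 interest = $4,311.41; pay $892.15 → $3,419.26
Month 6: $3,419.26 +$38.44 interest = $3,457.70; pay $892.15 → $2,565.55
Month 7: $2,565.55 +$38.44 interest = $2,603.99; pay $892.15 → $1,711.84
Month 8: $1,711.84 +$38.44 interest = $1,750.28; pay $892.15 → $858.13
Month 9: $858.13 +$38.44 interest = $896.57; pay $892.15 → $4.42
Month 10: $4.42 +$38.44 interest = $42.86; pay $42.86 → $0.00
Total paid: $8,072.21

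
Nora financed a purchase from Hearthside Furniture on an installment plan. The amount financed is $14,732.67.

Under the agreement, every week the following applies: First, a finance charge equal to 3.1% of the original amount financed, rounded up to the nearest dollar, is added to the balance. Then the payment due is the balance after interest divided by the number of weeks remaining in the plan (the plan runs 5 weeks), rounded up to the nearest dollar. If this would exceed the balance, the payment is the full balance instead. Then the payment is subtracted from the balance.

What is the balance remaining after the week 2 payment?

$9,455.67

# | Opening | Interest | Payment | End bal
1 | $14,732.67 | $457.00 | $3,038.00 | $12,151.67
2 | $12,151.67 | $457.00 | $3,153.00 | $9,455.67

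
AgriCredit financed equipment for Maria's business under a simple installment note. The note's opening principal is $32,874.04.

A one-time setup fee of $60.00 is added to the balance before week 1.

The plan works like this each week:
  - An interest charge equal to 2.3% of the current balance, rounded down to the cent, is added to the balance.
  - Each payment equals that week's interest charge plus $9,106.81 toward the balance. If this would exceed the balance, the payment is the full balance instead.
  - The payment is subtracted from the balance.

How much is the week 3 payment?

Week 1: opening $32,934.04; interest $757.48 → $33,691.52; payment $9,864.29; balance $23,827.23
Week 2: opening $23,827.23; interest $548.02 → $24,375.25; payment $9,654.83; balance $14,720.42
Week 3: opening $14,720.42; interest $338.56 → $15,058.98; payment $9,445.37; balance $5,613.61

$9,445.37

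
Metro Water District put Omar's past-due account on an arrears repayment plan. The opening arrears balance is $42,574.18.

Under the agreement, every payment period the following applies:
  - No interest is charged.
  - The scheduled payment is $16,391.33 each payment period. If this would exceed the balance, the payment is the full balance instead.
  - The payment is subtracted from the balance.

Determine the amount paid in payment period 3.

Payment period 1: opening $42,574.18; payment $16,391.33; balance $26,182.85
Payment period 2: opening $26,182.85; payment $16,391.33; balance $9,791.52
Payment period 3: opening $9,791.52; payment $9,791.52; balance $0.00

$9,791.52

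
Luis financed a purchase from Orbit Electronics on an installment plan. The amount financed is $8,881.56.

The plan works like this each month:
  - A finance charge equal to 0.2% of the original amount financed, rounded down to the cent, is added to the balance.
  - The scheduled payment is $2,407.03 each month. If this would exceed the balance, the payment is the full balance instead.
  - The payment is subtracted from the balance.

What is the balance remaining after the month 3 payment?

$1,713.75

Month 1: $8,881.56 +$17.76 interest = $8,899.32; pay $2,407.03 → $6,492.29
Month 2: $6,492.29 +$17.76 interest = $6,510.05; pay $2,407.03 → $4,103.02
Month 3: $4,103.02 +$17.76 interest = $4,120.78; pay $2,407.03 → $1,713.75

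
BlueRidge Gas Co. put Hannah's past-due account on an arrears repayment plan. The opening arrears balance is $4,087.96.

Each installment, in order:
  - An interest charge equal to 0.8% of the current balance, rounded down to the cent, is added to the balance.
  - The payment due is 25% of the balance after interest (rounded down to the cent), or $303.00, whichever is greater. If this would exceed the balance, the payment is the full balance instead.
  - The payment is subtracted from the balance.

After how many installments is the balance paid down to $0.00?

9

# | Opening | Interest | Payment | End bal
1 | $4,087.96 | $32.70 | $1,030.16 | $3,090.50
2 | $3,090.50 | $24.72 | $778.80 | $2,336.42
3 | $2,336.42 | $18.69 | $588.77 | $1,766.34
4 | $1,766.34 | $14.13 | $445.11 | $1,335.36
5 | $1,335.36 | $10.68 | $336.51 | $1,009.53
6 | $1,009.53 | $8.07 | $303.00 | $714.60
7 | $714.60 | $5.71 | $303.00 | $417.31
8 | $417.31 | $3.33 | $303.00 | $117.64
9 | $117.64 | $0.94 | $118.58 | $0.00
Balance reaches $0.00 in installment 9.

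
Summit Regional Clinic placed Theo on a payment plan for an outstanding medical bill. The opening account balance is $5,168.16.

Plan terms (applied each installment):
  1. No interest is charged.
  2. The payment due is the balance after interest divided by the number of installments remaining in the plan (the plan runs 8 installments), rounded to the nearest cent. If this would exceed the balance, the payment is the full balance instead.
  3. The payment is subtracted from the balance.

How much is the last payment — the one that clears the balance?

Installment 1: opening $5,168.16; payment $646.02; balance $4,522.14
Installment 2: opening $4,522.14; payment $646.02; balance $3,876.12
Installment 3: opening $3,876.12; payment $646.02; balance $3,230.10
Installment 4: opening $3,230.10; payment $646.02; balance $2,584.08
Installment 5: opening $2,584.08; payment $646.02; balance $1,938.06
Installment 6: opening $1,938.06; payment $646.02; balance $1,292.04
Installment 7: opening $1,292.04; payment $646.02; balance $646.02
Installment 8: opening $646.02; payment $646.02; balance $0.00

$646.02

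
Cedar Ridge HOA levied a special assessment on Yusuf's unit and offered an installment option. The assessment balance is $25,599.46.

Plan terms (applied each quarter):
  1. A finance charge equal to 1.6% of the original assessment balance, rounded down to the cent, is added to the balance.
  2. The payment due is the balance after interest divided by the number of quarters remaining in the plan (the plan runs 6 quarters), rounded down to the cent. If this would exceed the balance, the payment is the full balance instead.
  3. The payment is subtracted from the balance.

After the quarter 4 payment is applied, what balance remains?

# | Opening | Interest | Payment | End bal
1 | $25,599.46 | $409.59 | $4,334.84 | $21,674.21
2 | $21,674.21 | $409.59 | $4,416.76 | $17,667.04
3 | $17,667.04 | $409.59 | $4,519.15 | $13,557.48
4 | $13,557.48 | $409.59 | $4,655.69 | $9,311.38

$9,311.38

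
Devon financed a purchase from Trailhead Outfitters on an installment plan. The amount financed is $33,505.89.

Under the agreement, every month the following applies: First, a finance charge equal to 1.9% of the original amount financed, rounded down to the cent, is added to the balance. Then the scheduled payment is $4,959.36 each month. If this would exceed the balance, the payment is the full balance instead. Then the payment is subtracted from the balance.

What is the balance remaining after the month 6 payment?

Month 1: $33,505.89 +$636.61 interest = $34,142.50; pay $4,959.36 → $29,183.14
Month 2: $29,183.14 +$636.61 interest = $29,819.75; pay $4,959.36 → $24,860.39
Month 3: $24,860.39 +$636.61 interest = $25,497.00; pay $4,959.36 → $20,537.64
Month 4: $20,537.64 +$636.61 interest = $21,174.25; pay $4,959.36 → $16,214.89
Month 5: $16,214.89 +$636.61 interest = $16,851.50; pay $4,959.36 → $11,892.14
Month 6: $11,892.14 +$636.61 interest = $12,528.75; pay $4,959.36 → $7,569.39

$7,569.39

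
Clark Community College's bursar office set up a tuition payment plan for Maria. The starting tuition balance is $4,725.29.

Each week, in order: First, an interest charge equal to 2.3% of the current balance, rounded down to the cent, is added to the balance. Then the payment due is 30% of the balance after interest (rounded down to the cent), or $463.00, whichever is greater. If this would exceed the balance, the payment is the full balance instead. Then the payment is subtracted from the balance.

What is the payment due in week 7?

$372.08

Week 1: opening $4,725.29; interest $108.68 → $4,833.97; payment $1,450.19; balance $3,383.78
Week 2: opening $3,383.78; interest $77.82 → $3,461.60; payment $1,038.48; balance $2,423.12
Week 3: opening $2,423.12; interest $55.73 → $2,478.85; payment $743.65; balance $1,735.20
Week 4: opening $1,735.20; interest $39.90 → $1,775.10; payment $532.53; balance $1,242.57
Week 5: opening $1,242.57; interest $28.57 → $1,271.14; payment $463.00; balance $808.14
Week 6: opening $808.14; interest $18.58 → $826.72; payment $463.00; balance $363.72
Week 7: opening $363.72; interest $8.36 → $372.08; payment $372.08; balance $0.00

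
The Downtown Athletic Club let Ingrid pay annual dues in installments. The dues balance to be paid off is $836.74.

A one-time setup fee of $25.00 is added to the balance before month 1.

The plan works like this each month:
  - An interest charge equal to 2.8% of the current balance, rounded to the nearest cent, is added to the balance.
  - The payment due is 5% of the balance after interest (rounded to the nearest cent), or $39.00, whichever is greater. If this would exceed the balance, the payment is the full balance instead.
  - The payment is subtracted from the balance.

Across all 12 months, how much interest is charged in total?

$254.27

Month 1: opening $861.74; interest $24.13 → $885.87; payment $44.29; balance $841.58
Month 2: opening $841.58; interest $23.56 → $865.14; payment $43.26; balance $821.88
Month 3: opening $821.88; interest $23.01 → $844.89; payment $42.24; balance $802.65
Month 4: opening $802.65; interest $22.47 → $825.12; payment $41.26; balance $783.86
Month 5: opening $783.86; interest $21.95 → $805.81; payment $40.29; balance $765.52
Month 6: opening $765.52; interest $21.43 → $786.95; payment $39.35; balance $747.60
Month 7: opening $747.60; interest $20.93 → $768.53; payment $39.00; balance $729.53
Month 8: opening $729.53; interest $20.43 → $749.96; payment $39.00; balance $710.96
Month 9: opening $710.96; interest $19.91 → $730.87; payment $39.00; balance $691.87
Month 10: opening $691.87; interest $19.37 → $711.24; payment $39.00; balance $672.24
Month 11: opening $672.24; interest $18.82 → $691.06; payment $39.00; balance $652.06
Month 12: opening $652.06; interest $18.26 → $670.32; payment $39.00; balance $631.32
Total interest: $24.13 + $23.56 + $23.01 + $22.47 + $21.95 + $21.43 + $20.93 + $20.43 + $19.91 + $19.37 + $18.82 + $18.26 = $254.27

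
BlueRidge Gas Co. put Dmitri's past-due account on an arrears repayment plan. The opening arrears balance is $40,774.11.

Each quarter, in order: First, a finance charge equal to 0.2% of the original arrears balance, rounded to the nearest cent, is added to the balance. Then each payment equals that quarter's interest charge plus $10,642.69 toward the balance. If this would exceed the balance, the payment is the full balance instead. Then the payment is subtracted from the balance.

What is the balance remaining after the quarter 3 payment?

Quarter 1: $40,774.11 +$81.55 interest = $40,855.66; pay $10,724.24 → $30,131.42
Quarter 2: $30,131.42 +$81.55 interest = $30,212.97; pay $10,724.24 → $19,488.73
Quarter 3: $19,488.73 +$81.55 interest = $19,570.28; pay $10,724.24 → $8,846.04

$8,846.04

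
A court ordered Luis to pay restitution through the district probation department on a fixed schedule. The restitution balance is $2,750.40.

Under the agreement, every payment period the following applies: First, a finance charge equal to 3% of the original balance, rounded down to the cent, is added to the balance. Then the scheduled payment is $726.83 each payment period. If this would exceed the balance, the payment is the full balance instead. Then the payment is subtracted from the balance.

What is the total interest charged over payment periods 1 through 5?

Payment period 1: $2,750.40 +$82.51 interest = $2,832.91; pay $726.83 → $2,106.08
Payment period 2: $2,106.08 +$82.51 interest = $2,188.59; pay $726.83 → $1,461.76
Payment period 3: $1,461.76 +$82.51 interest = $1,544.27; pay $726.83 → $817.44
Payment period 4: $817.44 +$82.51 interest = $899.95; pay $726.83 → $173.12
Payment period 5: $173.12 +$82.51 interest = $255.63; pay $255.63 → $0.00
Total interest: $82.51 + $82.51 + $82.51 + $82.51 + $82.51 = $412.55

$412.55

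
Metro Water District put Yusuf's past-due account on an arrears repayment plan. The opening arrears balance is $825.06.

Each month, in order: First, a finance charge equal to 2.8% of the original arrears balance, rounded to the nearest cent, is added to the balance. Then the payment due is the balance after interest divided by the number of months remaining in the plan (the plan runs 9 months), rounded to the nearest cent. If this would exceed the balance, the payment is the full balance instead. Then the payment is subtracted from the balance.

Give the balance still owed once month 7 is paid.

$244.74

# | Opening | Interest | Payment | End bal
1 | $825.06 | $23.10 | $94.24 | $753.92
2 | $753.92 | $23.10 | $97.13 | $679.89
3 | $679.89 | $23.10 | $100.43 | $602.56
4 | $602.56 | $23.10 | $104.28 | $521.38
5 | $521.38 | $23.10 | $108.90 | $435.58
6 | $435.58 | $23.10 | $114.67 | $344.01
7 | $344.01 | $23.10 | $122.37 | $244.74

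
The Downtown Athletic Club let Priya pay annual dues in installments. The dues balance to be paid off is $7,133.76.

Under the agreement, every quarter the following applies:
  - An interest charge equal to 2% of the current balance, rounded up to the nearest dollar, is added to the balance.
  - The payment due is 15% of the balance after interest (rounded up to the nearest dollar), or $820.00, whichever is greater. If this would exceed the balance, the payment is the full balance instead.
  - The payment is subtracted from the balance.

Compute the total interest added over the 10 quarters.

$714.00

# | Opening | Interest | Payment | End bal
1 | $7,133.76 | $143.00 | $1,092.00 | $6,184.76
2 | $6,184.76 | $124.00 | $947.00 | $5,361.76
3 | $5,361.76 | $108.00 | $821.00 | $4,648.76
4 | $4,648.76 | $93.00 | $820.00 | $3,921.76
5 | $3,921.76 | $79.00 | $820.00 | $3,180.76
6 | $3,180.76 | $64.00 | $820.00 | $2,424.76
7 | $2,424.76 | $49.00 | $820.00 | $1,653.76
8 | $1,653.76 | $34.00 | $820.00 | $867.76
9 | $867.76 | $18.00 | $820.00 | $65.76
10 | $65.76 | $2.00 | $67.76 | $0.00
Total interest: $143.00 + $124.00 + $108.00 + $93.00 + $79.00 + $64.00 + $49.00 + $34.00 + $18.00 + $2.00 = $714.00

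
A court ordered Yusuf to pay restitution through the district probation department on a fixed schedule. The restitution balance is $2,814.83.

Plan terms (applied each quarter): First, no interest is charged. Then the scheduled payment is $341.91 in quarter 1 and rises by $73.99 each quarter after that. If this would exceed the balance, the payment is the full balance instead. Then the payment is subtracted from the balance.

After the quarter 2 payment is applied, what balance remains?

# | Opening | Payment | End bal
1 | $2,814.83 | $341.91 | $2,472.92
2 | $2,472.92 | $415.90 | $2,057.02

$2,057.02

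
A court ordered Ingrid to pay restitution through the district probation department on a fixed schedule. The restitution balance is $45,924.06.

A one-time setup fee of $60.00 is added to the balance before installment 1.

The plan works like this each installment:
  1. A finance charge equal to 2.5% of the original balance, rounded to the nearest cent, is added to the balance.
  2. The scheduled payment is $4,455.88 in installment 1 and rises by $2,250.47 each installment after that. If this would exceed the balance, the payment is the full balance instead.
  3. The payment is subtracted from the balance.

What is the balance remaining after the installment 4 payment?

# | Opening | Interest | Payment | End bal
1 | $45,984.06 | $1,148.10 | $4,455.88 | $42,676.28
2 | $42,676.28 | $1,148.10 | $6,706.35 | $37,118.03
3 | $37,118.03 | $1,148.10 | $8,956.82 | $29,309.31
4 | $29,309.31 | $1,148.10 | $11,207.29 | $19,250.12

$19,250.12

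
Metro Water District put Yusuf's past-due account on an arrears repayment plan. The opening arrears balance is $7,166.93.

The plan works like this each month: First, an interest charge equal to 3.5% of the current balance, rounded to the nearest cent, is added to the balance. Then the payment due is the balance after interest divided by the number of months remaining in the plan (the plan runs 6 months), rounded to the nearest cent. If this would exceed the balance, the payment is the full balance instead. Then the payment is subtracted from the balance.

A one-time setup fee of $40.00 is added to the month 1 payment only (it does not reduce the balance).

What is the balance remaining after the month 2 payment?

$5,118.26

Month 1: $7,166.93 +$250.84 interest = $7,417.77; pay $1,236.30 (+ $40.00 fee) → $6,181.47
Month 2: $6,181.47 +$216.35 interest = $6,397.82; pay $1,279.56 → $5,118.26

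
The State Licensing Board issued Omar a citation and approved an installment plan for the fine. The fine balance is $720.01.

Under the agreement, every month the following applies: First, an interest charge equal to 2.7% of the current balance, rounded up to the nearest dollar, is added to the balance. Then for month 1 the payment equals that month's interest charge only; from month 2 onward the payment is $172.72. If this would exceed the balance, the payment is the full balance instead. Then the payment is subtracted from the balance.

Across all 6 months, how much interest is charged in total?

Month 1: opening $720.01; interest $20.00 → $740.01; payment $20.00; balance $720.01
Month 2: opening $720.01; interest $20.00 → $740.01; payment $172.72; balance $567.29
Month 3: opening $567.29; interest $16.00 → $583.29; payment $172.72; balance $410.57
Month 4: opening $410.57; interest $12.00 → $422.57; payment $172.72; balance $249.85
Month 5: opening $249.85; interest $7.00 → $256.85; payment $172.72; balance $84.13
Month 6: opening $84.13; interest $3.00 → $87.13; payment $87.13; balance $0.00
Total interest: $20.00 + $20.00 + $16.00 + $12.00 + $7.00 + $3.00 = $78.00

$78.00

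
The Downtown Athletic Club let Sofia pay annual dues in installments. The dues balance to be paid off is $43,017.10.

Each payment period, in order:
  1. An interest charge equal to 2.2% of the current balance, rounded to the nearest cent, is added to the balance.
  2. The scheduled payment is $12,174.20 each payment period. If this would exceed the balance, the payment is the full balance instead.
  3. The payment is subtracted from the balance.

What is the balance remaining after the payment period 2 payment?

$20,314.44

# | Opening | Interest | Payment | End bal
1 | $43,017.10 | $946.38 | $12,174.20 | $31,789.28
2 | $31,789.28 | $699.36 | $12,174.20 | $20,314.44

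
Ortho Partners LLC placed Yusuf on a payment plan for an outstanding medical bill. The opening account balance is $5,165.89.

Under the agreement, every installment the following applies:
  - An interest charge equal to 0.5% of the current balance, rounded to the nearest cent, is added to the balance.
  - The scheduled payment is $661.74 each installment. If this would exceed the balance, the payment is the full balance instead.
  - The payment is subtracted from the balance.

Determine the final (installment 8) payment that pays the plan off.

$650.42

Installment 1: opening $5,165.89; interest $25.83 → $5,191.72; payment $661.74; balance $4,529.98
Installment 2: opening $4,529.98; interest $22.65 → $4,552.63; payment $661.74; balance $3,890.89
Installment 3: opening $3,890.89; interest $19.45 → $3,910.34; payment $661.74; balance $3,248.60
Installment 4: opening $3,248.60; interest $16.24 → $3,264.84; payment $661.74; balance $2,603.10
Installment 5: opening $2,603.10; interest $13.02 → $2,616.12; payment $661.74; balance $1,954.38
Installment 6: opening $1,954.38; interest $9.77 → $1,964.15; payment $661.74; balance $1,302.41
Installment 7: opening $1,302.41; interest $6.51 → $1,308.92; payment $661.74; balance $647.18
Installment 8: opening $647.18; interest $3.24 → $650.42; payment $650.42; balance $0.00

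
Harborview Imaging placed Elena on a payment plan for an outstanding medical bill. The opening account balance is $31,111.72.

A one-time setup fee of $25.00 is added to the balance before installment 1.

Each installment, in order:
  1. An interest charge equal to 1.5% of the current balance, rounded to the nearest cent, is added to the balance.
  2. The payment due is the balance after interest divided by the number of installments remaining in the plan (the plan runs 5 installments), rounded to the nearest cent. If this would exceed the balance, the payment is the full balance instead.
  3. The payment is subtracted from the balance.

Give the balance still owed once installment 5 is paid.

Installment 1: $31,136.72 +$467.05 interest = $31,603.77; pay $6,320.75 → $25,283.02
Installment 2: $25,283.02 +$379.25 interest = $25,662.27; pay $6,415.57 → $19,246.70
Installment 3: $19,246.70 +$288.70 interest = $19,535.40; pay $6,511.80 → $13,023.60
Installment 4: $13,023.60 +$195.35 interest = $13,218.95; pay $6,609.48 → $6,609.47
Installment 5: $6,609.47 +$99.14 interest = $6,708.61; pay $6,708.61 → $0.00

$0.00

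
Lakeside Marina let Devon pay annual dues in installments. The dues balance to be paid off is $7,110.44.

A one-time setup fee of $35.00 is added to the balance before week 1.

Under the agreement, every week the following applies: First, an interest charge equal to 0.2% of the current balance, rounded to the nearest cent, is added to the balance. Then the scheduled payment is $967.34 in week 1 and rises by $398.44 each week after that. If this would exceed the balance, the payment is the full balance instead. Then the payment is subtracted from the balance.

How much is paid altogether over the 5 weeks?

Week 1: opening $7,145.44; interest $14.29 → $7,159.73; payment $967.34; balance $6,192.39
Week 2: opening $6,192.39; interest $12.38 → $6,204.77; payment $1,365.78; balance $4,838.99
Week 3: opening $4,838.99; interest $9.68 → $4,848.67; payment $1,764.22; balance $3,084.45
Week 4: opening $3,084.45; interest $6.17 → $3,090.62; payment $2,162.66; balance $927.96
Week 5: opening $927.96; interest $1.86 → $929.82; payment $929.82; balance $0.00
Total paid: $7,189.82

$7,189.82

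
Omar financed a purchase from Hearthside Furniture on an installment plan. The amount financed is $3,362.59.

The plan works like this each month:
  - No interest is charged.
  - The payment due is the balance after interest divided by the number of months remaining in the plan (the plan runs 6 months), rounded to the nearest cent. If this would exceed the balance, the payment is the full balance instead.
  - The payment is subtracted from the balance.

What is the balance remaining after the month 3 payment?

$1,681.30

# | Opening | Payment | End bal
1 | $3,362.59 | $560.43 | $2,802.16
2 | $2,802.16 | $560.43 | $2,241.73
3 | $2,241.73 | $560.43 | $1,681.30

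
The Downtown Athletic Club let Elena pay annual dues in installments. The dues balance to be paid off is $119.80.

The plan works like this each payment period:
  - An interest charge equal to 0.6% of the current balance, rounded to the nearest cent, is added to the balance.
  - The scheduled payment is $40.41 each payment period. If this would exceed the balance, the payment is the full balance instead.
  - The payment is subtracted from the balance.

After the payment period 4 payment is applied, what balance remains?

$0.00

# | Opening | Interest | Payment | End bal
1 | $119.80 | $0.72 | $40.41 | $80.11
2 | $80.11 | $0.48 | $40.41 | $40.18
3 | $40.18 | $0.24 | $40.41 | $0.01
4 | $0.01 | $0.00 | $0.01 | $0.00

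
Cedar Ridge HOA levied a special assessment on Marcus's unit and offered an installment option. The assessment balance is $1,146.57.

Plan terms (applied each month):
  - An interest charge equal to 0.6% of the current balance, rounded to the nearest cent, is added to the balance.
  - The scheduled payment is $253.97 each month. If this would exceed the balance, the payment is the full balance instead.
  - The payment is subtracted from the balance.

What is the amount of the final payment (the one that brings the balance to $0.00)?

# | Opening | Interest | Payment | End bal
1 | $1,146.57 | $6.88 | $253.97 | $899.48
2 | $899.48 | $5.40 | $253.97 | $650.91
3 | $650.91 | $3.91 | $253.97 | $400.85
4 | $400.85 | $2.41 | $253.97 | $149.29
5 | $149.29 | $0.90 | $150.19 | $0.00

$150.19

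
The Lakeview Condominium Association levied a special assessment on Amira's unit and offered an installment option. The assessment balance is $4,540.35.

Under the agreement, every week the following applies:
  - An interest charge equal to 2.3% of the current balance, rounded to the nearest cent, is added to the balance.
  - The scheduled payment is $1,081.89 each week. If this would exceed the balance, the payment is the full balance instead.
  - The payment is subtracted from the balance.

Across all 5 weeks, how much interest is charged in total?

$292.10

Week 1: opening $4,540.35; interest $104.43 → $4,644.78; payment $1,081.89; balance $3,562.89
Week 2: opening $3,562.89; interest $81.95 → $3,644.84; payment $1,081.89; balance $2,562.95
Week 3: opening $2,562.95; interest $58.95 → $2,621.90; payment $1,081.89; balance $1,540.01
Week 4: opening $1,540.01; interest $35.42 → $1,575.43; payment $1,081.89; balance $493.54
Week 5: opening $493.54; interest $11.35 → $504.89; payment $504.89; balance $0.00
Total interest: $104.43 + $81.95 + $58.95 + $35.42 + $11.35 = $292.10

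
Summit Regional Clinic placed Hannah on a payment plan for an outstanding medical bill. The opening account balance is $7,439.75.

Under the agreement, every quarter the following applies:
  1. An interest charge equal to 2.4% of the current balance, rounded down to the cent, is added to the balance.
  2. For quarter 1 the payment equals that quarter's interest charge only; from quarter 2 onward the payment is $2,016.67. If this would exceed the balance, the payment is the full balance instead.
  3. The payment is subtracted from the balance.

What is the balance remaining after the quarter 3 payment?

Quarter 1: $7,439.75 +$178.55 interest = $7,618.30; pay $178.55 → $7,439.75
Quarter 2: $7,439.75 +$178.55 interest = $7,618.30; pay $2,016.67 → $5,601.63
Quarter 3: $5,601.63 +$134.43 interest = $5,736.06; pay $2,016.67 → $3,719.39

$3,719.39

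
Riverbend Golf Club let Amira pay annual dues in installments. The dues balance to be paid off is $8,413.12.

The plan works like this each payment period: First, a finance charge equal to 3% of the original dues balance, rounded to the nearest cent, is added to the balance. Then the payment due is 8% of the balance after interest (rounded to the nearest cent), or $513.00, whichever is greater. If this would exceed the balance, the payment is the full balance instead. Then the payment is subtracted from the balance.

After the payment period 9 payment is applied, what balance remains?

# | Opening | Interest | Payment | End bal
1 | $8,413.12 | $252.39 | $693.24 | $7,972.27
2 | $7,972.27 | $252.39 | $657.97 | $7,566.69
3 | $7,566.69 | $252.39 | $625.53 | $7,193.55
4 | $7,193.55 | $252.39 | $595.68 | $6,850.26
5 | $6,850.26 | $252.39 | $568.21 | $6,534.44
6 | $6,534.44 | $252.39 | $542.95 | $6,243.88
7 | $6,243.88 | $252.39 | $519.70 | $5,976.57
8 | $5,976.57 | $252.39 | $513.00 | $5,715.96
9 | $5,715.96 | $252.39 | $513.00 | $5,455.35

$5,455.35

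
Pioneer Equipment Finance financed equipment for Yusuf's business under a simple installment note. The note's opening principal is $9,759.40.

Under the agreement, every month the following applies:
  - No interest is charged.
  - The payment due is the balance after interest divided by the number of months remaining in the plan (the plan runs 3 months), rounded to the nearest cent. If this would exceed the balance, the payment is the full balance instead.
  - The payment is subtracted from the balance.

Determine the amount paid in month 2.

$3,253.14

Month 1: opening $9,759.40; payment $3,253.13; balance $6,506.27
Month 2: opening $6,506.27; payment $3,253.14; balance $3,253.13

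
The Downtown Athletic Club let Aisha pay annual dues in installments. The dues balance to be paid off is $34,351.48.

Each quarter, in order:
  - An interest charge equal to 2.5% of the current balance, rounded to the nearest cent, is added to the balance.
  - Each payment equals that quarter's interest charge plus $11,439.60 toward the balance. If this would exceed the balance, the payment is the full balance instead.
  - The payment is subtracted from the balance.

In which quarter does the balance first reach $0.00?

Quarter 1: $34,351.48 +$858.79 interest = $35,210.27; pay $12,298.39 → $22,911.88
Quarter 2: $22,911.88 +$572.80 interest = $23,484.68; pay $12,012.40 → $11,472.28
Quarter 3: $11,472.28 +$286.81 interest = $11,759.09; pay $11,726.41 → $32.68
Quarter 4: $32.68 +$0.82 interest = $33.50; pay $33.50 → $0.00
Balance reaches $0.00 in quarter 4.

4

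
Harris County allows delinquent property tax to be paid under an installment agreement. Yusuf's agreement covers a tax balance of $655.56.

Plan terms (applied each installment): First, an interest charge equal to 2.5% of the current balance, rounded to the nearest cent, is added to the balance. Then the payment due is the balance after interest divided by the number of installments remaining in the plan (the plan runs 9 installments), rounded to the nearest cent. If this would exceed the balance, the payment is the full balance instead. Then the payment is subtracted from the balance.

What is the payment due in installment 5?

# | Opening | Interest | Payment | End bal
1 | $655.56 | $16.39 | $74.66 | $597.29
2 | $597.29 | $14.93 | $76.53 | $535.69
3 | $535.69 | $13.39 | $78.44 | $470.64
4 | $470.64 | $11.77 | $80.40 | $402.01
5 | $402.01 | $10.05 | $82.41 | $329.65

$82.41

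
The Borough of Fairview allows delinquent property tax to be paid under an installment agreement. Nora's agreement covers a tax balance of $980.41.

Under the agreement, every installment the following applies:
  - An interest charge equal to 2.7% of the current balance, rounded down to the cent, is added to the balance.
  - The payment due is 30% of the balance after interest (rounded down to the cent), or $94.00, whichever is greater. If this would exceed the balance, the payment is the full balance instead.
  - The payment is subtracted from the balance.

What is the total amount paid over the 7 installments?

$1,063.52

Installment 1: $980.41 +$26.47 interest = $1,006.88; pay $302.06 → $704.82
Installment 2: $704.82 +$19.03 interest = $723.85; pay $217.15 → $506.70
Installment 3: $506.70 +$13.68 interest = $520.38; pay $156.11 → $364.27
Installment 4: $364.27 +$9.83 interest = $374.10; pay $112.23 → $261.87
Installment 5: $261.87 +$7.07 interest = $268.94; pay $94.00 → $174.94
Installment 6: $174.94 +$4.72 interest = $179.66; pay $94.00 → $85.66
Installment 7: $85.66 +$2.31 interest = $87.97; pay $87.97 → $0.00
Total paid: $1,063.52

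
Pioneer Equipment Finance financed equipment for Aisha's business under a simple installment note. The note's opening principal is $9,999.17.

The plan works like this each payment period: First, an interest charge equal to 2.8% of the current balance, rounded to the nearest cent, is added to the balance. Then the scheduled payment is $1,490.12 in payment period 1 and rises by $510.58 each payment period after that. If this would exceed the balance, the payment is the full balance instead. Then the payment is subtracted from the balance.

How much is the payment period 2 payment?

$2,000.70

# | Opening | Interest | Payment | End bal
1 | $9,999.17 | $279.98 | $1,490.12 | $8,789.03
2 | $8,789.03 | $246.09 | $2,000.70 | $7,034.42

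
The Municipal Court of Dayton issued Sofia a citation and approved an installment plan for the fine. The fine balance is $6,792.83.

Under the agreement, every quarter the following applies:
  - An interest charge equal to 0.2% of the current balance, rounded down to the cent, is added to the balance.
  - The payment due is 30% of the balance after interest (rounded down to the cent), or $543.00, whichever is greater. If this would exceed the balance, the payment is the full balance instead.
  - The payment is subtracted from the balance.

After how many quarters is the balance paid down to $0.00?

8

# | Opening | Interest | Payment | End bal
1 | $6,792.83 | $13.58 | $2,041.92 | $4,764.49
2 | $4,764.49 | $9.52 | $1,432.20 | $3,341.81
3 | $3,341.81 | $6.68 | $1,004.54 | $2,343.95
4 | $2,343.95 | $4.68 | $704.58 | $1,644.05
5 | $1,644.05 | $3.28 | $543.00 | $1,104.33
6 | $1,104.33 | $2.20 | $543.00 | $563.53
7 | $563.53 | $1.12 | $543.00 | $21.65
8 | $21.65 | $0.04 | $21.69 | $0.00
Balance reaches $0.00 in quarter 8.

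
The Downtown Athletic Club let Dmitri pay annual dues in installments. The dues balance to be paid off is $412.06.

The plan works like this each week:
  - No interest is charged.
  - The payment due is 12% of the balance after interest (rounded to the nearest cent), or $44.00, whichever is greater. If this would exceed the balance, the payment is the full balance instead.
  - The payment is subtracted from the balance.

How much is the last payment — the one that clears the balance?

# | Opening | Payment | End bal
1 | $412.06 | $49.45 | $362.61
2 | $362.61 | $44.00 | $318.61
3 | $318.61 | $44.00 | $274.61
4 | $274.61 | $44.00 | $230.61
5 | $230.61 | $44.00 | $186.61
6 | $186.61 | $44.00 | $142.61
7 | $142.61 | $44.00 | $98.61
8 | $98.61 | $44.00 | $54.61
9 | $54.61 | $44.00 | $10.61
10 | $10.61 | $10.61 | $0.00

$10.61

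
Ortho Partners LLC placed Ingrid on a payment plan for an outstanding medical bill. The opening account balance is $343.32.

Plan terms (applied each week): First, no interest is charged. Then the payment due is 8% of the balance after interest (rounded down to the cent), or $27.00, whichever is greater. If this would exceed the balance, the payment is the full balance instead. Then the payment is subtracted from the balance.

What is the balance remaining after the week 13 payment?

Week 1: $343.32 − $27.46 → $315.86
Week 2: $315.86 − $27.00 → $288.86
Week 3: $288.86 − $27.00 → $261.86
Week 4: $261.86 − $27.00 → $234.86
Week 5: $234.86 − $27.00 → $207.86
Week 6: $207.86 − $27.00 → $180.86
Week 7: $180.86 − $27.00 → $153.86
Week 8: $153.86 − $27.00 → $126.86
Week 9: $126.86 − $27.00 → $99.86
Week 10: $99.86 − $27.00 → $72.86
Week 11: $72.86 − $27.00 → $45.86
Week 12: $45.86 − $27.00 → $18.86
Week 13: $18.86 − $18.86 → $0.00

$0.00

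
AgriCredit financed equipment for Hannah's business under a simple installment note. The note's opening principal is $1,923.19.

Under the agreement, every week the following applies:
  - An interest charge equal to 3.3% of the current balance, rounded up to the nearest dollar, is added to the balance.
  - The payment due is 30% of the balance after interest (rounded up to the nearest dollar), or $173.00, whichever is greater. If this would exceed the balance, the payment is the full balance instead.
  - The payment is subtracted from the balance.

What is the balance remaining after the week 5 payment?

Week 1: opening $1,923.19; interest $64.00 → $1,987.19; payment $597.00; balance $1,390.19
Week 2: opening $1,390.19; interest $46.00 → $1,436.19; payment $431.00; balance $1,005.19
Week 3: opening $1,005.19; interest $34.00 → $1,039.19; payment $312.00; balance $727.19
Week 4: opening $727.19; interest $24.00 → $751.19; payment $226.00; balance $525.19
Week 5: opening $525.19; interest $18.00 → $543.19; payment $173.00; balance $370.19

$370.19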